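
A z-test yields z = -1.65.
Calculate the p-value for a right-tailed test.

For z = -1.65:
p = P(Z > -1.65) = 1 - Φ(-1.65) = 0.9505

Answer: p-value ≈ 0.9505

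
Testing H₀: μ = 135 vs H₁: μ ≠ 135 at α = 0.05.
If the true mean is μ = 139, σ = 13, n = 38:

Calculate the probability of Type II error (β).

SE = σ/√n = 13/√38 = 2.1089
Critical values: μ₀ ± z_0.025×SE = 135 ± 1.960×2.1089
Acceptance region: (130.8666, 139.1334)
Under H₁ (μ = 139): z_high = (139.1334 - 139)/2.1089 = 0.0633, z_low = (130.8666 - 139)/2.1089 = -3.8567
β = P(not reject | H₁) = Φ(0.0633) - Φ(-3.8567) ≈ 0.5252

Answer: β ≈ 0.5252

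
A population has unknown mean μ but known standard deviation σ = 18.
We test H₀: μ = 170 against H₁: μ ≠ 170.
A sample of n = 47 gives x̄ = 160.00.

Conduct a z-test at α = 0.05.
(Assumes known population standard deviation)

Answer: z = -3.8087, reject H₀

Derivation:
Standard error: SE = σ/√n = 18/√47 = 2.6256
z-statistic: z = (x̄ - μ₀)/SE = (160.00 - 170)/2.6256 = -3.8087
Critical value: ±1.960
p-value = 0.0001
Decision: reject H₀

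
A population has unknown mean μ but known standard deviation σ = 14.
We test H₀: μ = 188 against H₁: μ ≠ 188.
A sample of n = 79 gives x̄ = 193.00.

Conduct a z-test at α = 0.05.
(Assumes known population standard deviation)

Standard error: SE = σ/√n = 14/√79 = 1.5751
z-statistic: z = (x̄ - μ₀)/SE = (193.00 - 188)/1.5751 = 3.1744
Critical value: ±1.960
p-value = 0.0015
Decision: reject H₀

Answer: z = 3.1744, reject H₀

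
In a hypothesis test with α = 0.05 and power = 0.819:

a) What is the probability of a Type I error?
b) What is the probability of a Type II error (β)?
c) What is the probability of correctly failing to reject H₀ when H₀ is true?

a) Type I error probability = α = 0.05
b) Power = P(reject H₀ | H₁ true) = 1 - β = 0.819, so Type II error probability = β = 1 - Power = 0.181
c) P(fail to reject H₀ | H₀ true) = 1 - α = 0.95

Answer: a) 0.05, b) 0.181, c) 0.95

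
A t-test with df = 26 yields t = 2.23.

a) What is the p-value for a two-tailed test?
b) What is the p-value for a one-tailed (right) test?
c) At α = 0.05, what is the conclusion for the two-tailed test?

Using t-distribution with df = 26:
a) Two-tailed: p = 2×P(T > 2.23) = 0.0346
b) One-tailed: p = P(T > 2.23) = 0.0173
c) 0.0346 < 0.05, reject H₀

Answer: a) 0.0346, b) 0.0173, c) reject H₀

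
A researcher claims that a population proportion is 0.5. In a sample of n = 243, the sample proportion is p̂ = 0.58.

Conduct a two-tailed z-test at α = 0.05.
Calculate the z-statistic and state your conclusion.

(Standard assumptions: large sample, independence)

Answer: z = 2.4942, reject H₀

Derivation:
H₀: p = 0.5, H₁: p ≠ 0.5
Standard error: SE = √(p₀(1-p₀)/n) = √(0.5×0.5/243) = 0.032075
z-statistic: z = (p̂ - p₀)/SE = (0.58 - 0.5)/0.032075 = 2.4942
Critical value: z_0.025 = ±1.960
p-value = 0.0126
Decision: reject H₀ at α = 0.05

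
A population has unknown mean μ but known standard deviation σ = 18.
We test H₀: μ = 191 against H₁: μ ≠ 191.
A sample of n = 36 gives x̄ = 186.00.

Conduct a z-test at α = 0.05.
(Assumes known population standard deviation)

Answer: z = -1.6667, fail to reject H₀

Derivation:
Standard error: SE = σ/√n = 18/√36 = 3.0000
z-statistic: z = (x̄ - μ₀)/SE = (186.00 - 191)/3.0000 = -1.6667
Critical value: ±1.960
p-value = 0.0956
Decision: fail to reject H₀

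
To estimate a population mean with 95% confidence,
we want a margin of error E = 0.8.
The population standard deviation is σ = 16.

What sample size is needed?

Answer: n = 1537

Derivation:
z_0.025 = 1.960
n = (z×σ/E)² = (1.960×16/0.8)²
n = 1536.6400
Round up: n = 1537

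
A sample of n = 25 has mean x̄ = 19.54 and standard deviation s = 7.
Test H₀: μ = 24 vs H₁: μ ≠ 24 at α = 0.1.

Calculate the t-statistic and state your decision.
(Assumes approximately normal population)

Answer: t = -3.1857, reject H₀

Derivation:
df = n - 1 = 24
SE = s/√n = 7/√25 = 1.4000
t = (x̄ - μ₀)/SE = (19.54 - 24)/1.4000 = -3.1857
Critical value: t_{0.05,24} = ±1.711
p-value ≈ 0.0040
Decision: reject H₀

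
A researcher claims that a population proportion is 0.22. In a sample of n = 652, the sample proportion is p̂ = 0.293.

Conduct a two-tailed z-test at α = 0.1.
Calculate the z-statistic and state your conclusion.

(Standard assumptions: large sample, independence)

H₀: p = 0.22, H₁: p ≠ 0.22
Standard error: SE = √(p₀(1-p₀)/n) = √(0.22×0.78/652) = 0.016223
z-statistic: z = (p̂ - p₀)/SE = (0.293 - 0.22)/0.016223 = 4.4998
Critical value: z_0.05 = ±1.645
p-value < 0.0001
Decision: reject H₀ at α = 0.1

Answer: z = 4.4998, reject H₀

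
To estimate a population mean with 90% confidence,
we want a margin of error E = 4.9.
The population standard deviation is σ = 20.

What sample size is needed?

Answer: n = 46

Derivation:
z_0.05 = 1.645
n = (z×σ/E)² = (1.645×20/4.9)²
n = 45.0816
Round up: n = 46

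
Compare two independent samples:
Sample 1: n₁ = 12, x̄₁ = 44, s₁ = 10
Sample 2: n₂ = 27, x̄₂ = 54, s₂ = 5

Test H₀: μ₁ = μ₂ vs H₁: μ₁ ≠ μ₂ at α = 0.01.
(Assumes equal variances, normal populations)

Answer: t = -4.1911, reject H₀

Derivation:
Pooled variance: s²_p = [11×10² + 26×5²]/(37) = 47.2973
s_p = 6.8773
SE = s_p×√(1/n₁ + 1/n₂) = 6.8773×√(1/12 + 1/27) = 2.3860
t = (x̄₁ - x̄₂)/SE = (44 - 54)/2.3860 = -4.1911
df = 37, t-critical = ±2.715
Decision: reject H₀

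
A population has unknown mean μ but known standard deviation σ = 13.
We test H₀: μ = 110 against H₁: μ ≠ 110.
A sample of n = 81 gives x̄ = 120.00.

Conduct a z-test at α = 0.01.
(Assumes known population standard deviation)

Answer: z = 6.9233, reject H₀

Derivation:
Standard error: SE = σ/√n = 13/√81 = 1.4444
z-statistic: z = (x̄ - μ₀)/SE = (120.00 - 110)/1.4444 = 6.9233
Critical value: ±2.576
p-value < 0.0001
Decision: reject H₀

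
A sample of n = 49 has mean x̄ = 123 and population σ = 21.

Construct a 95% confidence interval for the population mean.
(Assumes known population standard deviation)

Answer: (117.1200, 128.8800)

Derivation:
Confidence level: 95%, α = 0.05
z_0.025 = 1.960
SE = σ/√n = 21/√49 = 3.0000
Margin of error = 1.960 × 3.0000 = 5.8800
CI: x̄ ± margin = 123 ± 5.8800
CI: (117.1200, 128.8800)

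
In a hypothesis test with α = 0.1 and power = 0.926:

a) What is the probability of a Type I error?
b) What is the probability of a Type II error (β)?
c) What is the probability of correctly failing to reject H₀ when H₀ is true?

a) Type I error probability = α = 0.1
b) Power = P(reject H₀ | H₁ true) = 1 - β = 0.926, so Type II error probability = β = 1 - Power = 0.074
c) P(fail to reject H₀ | H₀ true) = 1 - α = 0.9

Answer: a) 0.1, b) 0.074, c) 0.9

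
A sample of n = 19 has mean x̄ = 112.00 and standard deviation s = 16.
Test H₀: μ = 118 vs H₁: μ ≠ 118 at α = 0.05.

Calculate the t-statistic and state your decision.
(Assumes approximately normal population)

Answer: t = -1.6346, fail to reject H₀

Derivation:
df = n - 1 = 18
SE = s/√n = 16/√19 = 3.6707
t = (x̄ - μ₀)/SE = (112.00 - 118)/3.6707 = -1.6346
Critical value: t_{0.025,18} = ±2.101
p-value ≈ 0.1195
Decision: fail to reject H₀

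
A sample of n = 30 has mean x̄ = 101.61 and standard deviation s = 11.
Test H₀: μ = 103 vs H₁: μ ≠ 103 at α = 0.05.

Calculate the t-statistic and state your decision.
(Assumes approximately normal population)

Answer: t = -0.6921, fail to reject H₀

Derivation:
df = n - 1 = 29
SE = s/√n = 11/√30 = 2.0083
t = (x̄ - μ₀)/SE = (101.61 - 103)/2.0083 = -0.6921
Critical value: t_{0.025,29} = ±2.045
p-value ≈ 0.4944
Decision: fail to reject H₀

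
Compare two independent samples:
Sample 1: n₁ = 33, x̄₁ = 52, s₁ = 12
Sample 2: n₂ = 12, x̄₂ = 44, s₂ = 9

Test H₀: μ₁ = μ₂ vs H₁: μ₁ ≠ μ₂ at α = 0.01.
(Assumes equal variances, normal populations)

Pooled variance: s²_p = [32×12² + 11×9²]/(43) = 127.8837
s_p = 11.3086
SE = s_p×√(1/n₁ + 1/n₂) = 11.3086×√(1/33 + 1/12) = 3.8121
t = (x̄₁ - x̄₂)/SE = (52 - 44)/3.8121 = 2.0986
df = 43, t-critical = ±2.695
Decision: fail to reject H₀

Answer: t = 2.0986, fail to reject H₀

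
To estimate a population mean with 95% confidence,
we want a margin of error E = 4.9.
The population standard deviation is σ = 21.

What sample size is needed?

Answer: n = 71

Derivation:
z_0.025 = 1.960
n = (z×σ/E)² = (1.960×21/4.9)²
n = 70.5600
Round up: n = 71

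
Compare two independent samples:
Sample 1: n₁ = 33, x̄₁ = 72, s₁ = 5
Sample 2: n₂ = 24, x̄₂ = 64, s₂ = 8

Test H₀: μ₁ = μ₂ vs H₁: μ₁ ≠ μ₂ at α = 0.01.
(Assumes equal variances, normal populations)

Pooled variance: s²_p = [32×5² + 23×8²]/(55) = 41.3091
s_p = 6.4272
SE = s_p×√(1/n₁ + 1/n₂) = 6.4272×√(1/33 + 1/24) = 1.7242
t = (x̄₁ - x̄₂)/SE = (72 - 64)/1.7242 = 4.6398
df = 55, t-critical = ±2.668
Decision: reject H₀

Answer: t = 4.6398, reject H₀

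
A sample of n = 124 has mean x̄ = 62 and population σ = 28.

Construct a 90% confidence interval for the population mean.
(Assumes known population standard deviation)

Confidence level: 90%, α = 0.1
z_0.05 = 1.645
SE = σ/√n = 28/√124 = 2.5145
Margin of error = 1.645 × 2.5145 = 4.1364
CI: x̄ ± margin = 62 ± 4.1364
CI: (57.8636, 66.1364)

Answer: (57.8636, 66.1364)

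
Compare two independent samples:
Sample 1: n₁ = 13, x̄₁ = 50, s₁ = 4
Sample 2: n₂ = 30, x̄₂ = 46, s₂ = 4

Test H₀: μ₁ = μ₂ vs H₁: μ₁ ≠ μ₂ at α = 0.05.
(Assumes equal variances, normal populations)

Pooled variance: s²_p = [12×4² + 29×4²]/(41) = 16.0000
s_p = 4.0000
SE = s_p×√(1/n₁ + 1/n₂) = 4.0000×√(1/13 + 1/30) = 1.3282
t = (x̄₁ - x̄₂)/SE = (50 - 46)/1.3282 = 3.0116
df = 41, t-critical = ±2.020
Decision: reject H₀

Answer: t = 3.0116, reject H₀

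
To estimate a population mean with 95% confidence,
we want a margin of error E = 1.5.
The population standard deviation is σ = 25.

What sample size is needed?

Answer: n = 1068

Derivation:
z_0.025 = 1.960
n = (z×σ/E)² = (1.960×25/1.5)²
n = 1067.1111
Round up: n = 1068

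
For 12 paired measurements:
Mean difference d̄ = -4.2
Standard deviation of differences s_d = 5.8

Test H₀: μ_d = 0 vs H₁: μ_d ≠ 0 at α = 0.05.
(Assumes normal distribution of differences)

df = n - 1 = 11
SE = s_d/√n = 5.8/√12 = 1.6743
t = d̄/SE = -4.2/1.6743 = -2.5085
Critical value: t_{0.025,11} = ±2.201
p-value ≈ 0.0291
Decision: reject H₀

Answer: t = -2.5085, reject H₀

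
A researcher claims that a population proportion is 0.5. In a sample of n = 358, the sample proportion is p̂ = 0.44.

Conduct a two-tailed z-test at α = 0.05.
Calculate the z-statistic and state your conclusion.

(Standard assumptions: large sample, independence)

Answer: z = -2.2705, reject H₀

Derivation:
H₀: p = 0.5, H₁: p ≠ 0.5
Standard error: SE = √(p₀(1-p₀)/n) = √(0.5×0.5/358) = 0.026426
z-statistic: z = (p̂ - p₀)/SE = (0.44 - 0.5)/0.026426 = -2.2705
Critical value: z_0.025 = ±1.960
p-value = 0.0232
Decision: reject H₀ at α = 0.05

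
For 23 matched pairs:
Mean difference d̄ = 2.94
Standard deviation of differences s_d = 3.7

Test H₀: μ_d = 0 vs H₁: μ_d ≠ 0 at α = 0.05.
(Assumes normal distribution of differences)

Answer: t = 3.8108, reject H₀

Derivation:
df = n - 1 = 22
SE = s_d/√n = 3.7/√23 = 0.7715
t = d̄/SE = 2.94/0.7715 = 3.8108
Critical value: t_{0.025,22} = ±2.074
p-value ≈ 0.0010
Decision: reject H₀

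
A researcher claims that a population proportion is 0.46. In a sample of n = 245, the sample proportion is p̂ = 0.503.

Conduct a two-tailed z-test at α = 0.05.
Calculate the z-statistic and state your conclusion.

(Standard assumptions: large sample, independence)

Answer: z = 1.3505, fail to reject H₀

Derivation:
H₀: p = 0.46, H₁: p ≠ 0.46
Standard error: SE = √(p₀(1-p₀)/n) = √(0.46×0.54/245) = 0.031841
z-statistic: z = (p̂ - p₀)/SE = (0.503 - 0.46)/0.031841 = 1.3505
Critical value: z_0.025 = ±1.960
p-value = 0.1769
Decision: fail to reject H₀ at α = 0.05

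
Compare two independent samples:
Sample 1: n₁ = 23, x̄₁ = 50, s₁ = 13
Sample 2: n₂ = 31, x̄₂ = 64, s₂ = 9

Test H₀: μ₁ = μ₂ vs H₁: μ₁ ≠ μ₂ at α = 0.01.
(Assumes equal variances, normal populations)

Pooled variance: s²_p = [22×13² + 30×9²]/(52) = 118.2308
s_p = 10.8734
SE = s_p×√(1/n₁ + 1/n₂) = 10.8734×√(1/23 + 1/31) = 2.9924
t = (x̄₁ - x̄₂)/SE = (50 - 64)/2.9924 = -4.6785
df = 52, t-critical = ±2.674
Decision: reject H₀

Answer: t = -4.6785, reject H₀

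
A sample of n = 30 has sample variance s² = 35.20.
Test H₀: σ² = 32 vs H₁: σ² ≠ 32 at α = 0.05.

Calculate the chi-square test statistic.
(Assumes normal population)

Answer: χ² = 31.9000, fail to reject H₀

Derivation:
df = n - 1 = 29
χ² = (n-1)s²/σ₀² = 29×35.20/32 = 31.9000
Critical values: χ²_{0.975,29} = 16.047, χ²_{0.025,29} = 45.722
Rejection region: χ² < 16.047 or χ² > 45.722
Decision: fail to reject H₀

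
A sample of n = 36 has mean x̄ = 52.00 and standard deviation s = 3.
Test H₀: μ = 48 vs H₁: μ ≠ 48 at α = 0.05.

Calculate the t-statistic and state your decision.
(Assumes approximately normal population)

Answer: t = 8.0000, reject H₀

Derivation:
df = n - 1 = 35
SE = s/√n = 3/√36 = 0.5000
t = (x̄ - μ₀)/SE = (52.00 - 48)/0.5000 = 8.0000
Critical value: t_{0.025,35} = ±2.030
p-value < 0.0001
Decision: reject H₀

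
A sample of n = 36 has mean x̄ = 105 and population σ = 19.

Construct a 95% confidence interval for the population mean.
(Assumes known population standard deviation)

Confidence level: 95%, α = 0.05
z_0.025 = 1.960
SE = σ/√n = 19/√36 = 3.1667
Margin of error = 1.960 × 3.1667 = 6.2067
CI: x̄ ± margin = 105 ± 6.2067
CI: (98.7933, 111.2067)

Answer: (98.7933, 111.2067)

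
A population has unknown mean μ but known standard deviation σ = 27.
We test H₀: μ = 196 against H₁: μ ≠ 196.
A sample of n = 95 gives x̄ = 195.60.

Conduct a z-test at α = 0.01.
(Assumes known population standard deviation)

Standard error: SE = σ/√n = 27/√95 = 2.7701
z-statistic: z = (x̄ - μ₀)/SE = (195.60 - 196)/2.7701 = -0.1444
Critical value: ±2.576
p-value = 0.8852
Decision: fail to reject H₀

Answer: z = -0.1444, fail to reject H₀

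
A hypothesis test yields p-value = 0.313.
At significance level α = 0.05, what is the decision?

Answer: fail to reject H₀

Derivation:
Compare p-value to α:
0.313 ≥ 0.05
Decision: fail to reject H₀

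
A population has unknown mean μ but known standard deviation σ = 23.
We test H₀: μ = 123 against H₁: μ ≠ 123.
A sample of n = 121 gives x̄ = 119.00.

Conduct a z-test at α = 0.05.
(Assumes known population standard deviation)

Answer: z = -1.9131, fail to reject H₀

Derivation:
Standard error: SE = σ/√n = 23/√121 = 2.0909
z-statistic: z = (x̄ - μ₀)/SE = (119.00 - 123)/2.0909 = -1.9131
Critical value: ±1.960
p-value = 0.0557
Decision: fail to reject H₀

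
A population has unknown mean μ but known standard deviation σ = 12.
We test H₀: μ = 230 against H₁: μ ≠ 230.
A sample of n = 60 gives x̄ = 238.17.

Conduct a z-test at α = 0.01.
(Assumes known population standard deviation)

Answer: z = 5.2737, reject H₀

Derivation:
Standard error: SE = σ/√n = 12/√60 = 1.5492
z-statistic: z = (x̄ - μ₀)/SE = (238.17 - 230)/1.5492 = 5.2737
Critical value: ±2.576
p-value < 0.0001
Decision: reject H₀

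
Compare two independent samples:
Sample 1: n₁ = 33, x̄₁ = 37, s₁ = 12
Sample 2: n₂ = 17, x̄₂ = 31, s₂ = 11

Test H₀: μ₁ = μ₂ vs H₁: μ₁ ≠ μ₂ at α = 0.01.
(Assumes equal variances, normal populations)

Pooled variance: s²_p = [32×12² + 16×11²]/(48) = 136.3333
s_p = 11.6762
SE = s_p×√(1/n₁ + 1/n₂) = 11.6762×√(1/33 + 1/17) = 3.4858
t = (x̄₁ - x̄₂)/SE = (37 - 31)/3.4858 = 1.7213
df = 48, t-critical = ±2.682
Decision: fail to reject H₀

Answer: t = 1.7213, fail to reject H₀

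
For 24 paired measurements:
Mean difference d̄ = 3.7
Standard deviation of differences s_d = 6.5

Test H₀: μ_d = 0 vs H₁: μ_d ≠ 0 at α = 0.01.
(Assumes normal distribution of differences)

df = n - 1 = 23
SE = s_d/√n = 6.5/√24 = 1.3268
t = d̄/SE = 3.7/1.3268 = 2.7887
Critical value: t_{0.005,23} = ±2.807
p-value ≈ 0.0104
Decision: fail to reject H₀

Answer: t = 2.7887, fail to reject H₀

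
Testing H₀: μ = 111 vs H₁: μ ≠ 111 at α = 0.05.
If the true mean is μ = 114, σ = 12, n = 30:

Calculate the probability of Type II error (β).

Answer: β ≈ 0.7222

Derivation:
SE = σ/√n = 12/√30 = 2.1909
Critical values: μ₀ ± z_0.025×SE = 111 ± 1.960×2.1909
Acceptance region: (106.7058, 115.2942)
Under H₁ (μ = 114): z_high = (115.2942 - 114)/2.1909 = 0.5907, z_low = (106.7058 - 114)/2.1909 = -3.3293
β = P(not reject | H₁) = Φ(0.5907) - Φ(-3.3293) ≈ 0.7222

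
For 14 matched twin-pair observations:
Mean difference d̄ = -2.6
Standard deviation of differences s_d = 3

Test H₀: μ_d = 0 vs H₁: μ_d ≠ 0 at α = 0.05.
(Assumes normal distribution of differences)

df = n - 1 = 13
SE = s_d/√n = 3/√14 = 0.8018
t = d̄/SE = -2.6/0.8018 = -3.2427
Critical value: t_{0.025,13} = ±2.160
p-value ≈ 0.0064
Decision: reject H₀

Answer: t = -3.2427, reject H₀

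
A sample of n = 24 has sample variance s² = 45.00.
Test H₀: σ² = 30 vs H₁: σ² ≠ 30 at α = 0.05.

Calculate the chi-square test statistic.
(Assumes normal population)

Answer: χ² = 34.5000, fail to reject H₀

Derivation:
df = n - 1 = 23
χ² = (n-1)s²/σ₀² = 23×45.00/30 = 34.5000
Critical values: χ²_{0.975,23} = 11.689, χ²_{0.025,23} = 38.076
Rejection region: χ² < 11.689 or χ² > 38.076
Decision: fail to reject H₀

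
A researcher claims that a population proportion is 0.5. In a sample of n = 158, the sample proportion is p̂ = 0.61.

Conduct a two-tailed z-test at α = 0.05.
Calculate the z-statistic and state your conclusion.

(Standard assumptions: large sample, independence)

H₀: p = 0.5, H₁: p ≠ 0.5
Standard error: SE = √(p₀(1-p₀)/n) = √(0.5×0.5/158) = 0.039778
z-statistic: z = (p̂ - p₀)/SE = (0.61 - 0.5)/0.039778 = 2.7653
Critical value: z_0.025 = ±1.960
p-value = 0.0057
Decision: reject H₀ at α = 0.05

Answer: z = 2.7653, reject H₀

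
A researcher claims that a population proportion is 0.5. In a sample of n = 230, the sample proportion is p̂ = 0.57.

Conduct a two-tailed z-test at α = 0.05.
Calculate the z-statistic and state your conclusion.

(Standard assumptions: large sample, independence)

H₀: p = 0.5, H₁: p ≠ 0.5
Standard error: SE = √(p₀(1-p₀)/n) = √(0.5×0.5/230) = 0.032969
z-statistic: z = (p̂ - p₀)/SE = (0.57 - 0.5)/0.032969 = 2.1232
Critical value: z_0.025 = ±1.960
p-value = 0.0337
Decision: reject H₀ at α = 0.05

Answer: z = 2.1232, reject H₀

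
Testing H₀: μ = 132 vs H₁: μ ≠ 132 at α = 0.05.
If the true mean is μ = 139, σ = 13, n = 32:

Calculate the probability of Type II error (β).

SE = σ/√n = 13/√32 = 2.2981
Critical values: μ₀ ± z_0.025×SE = 132 ± 1.960×2.2981
Acceptance region: (127.4957, 136.5043)
Under H₁ (μ = 139): z_high = (136.5043 - 139)/2.2981 = -1.0860, z_low = (127.4957 - 139)/2.2981 = -5.0060
β = P(not reject | H₁) = Φ(-1.0860) - Φ(-5.0060) ≈ 0.1387

Answer: β ≈ 0.1387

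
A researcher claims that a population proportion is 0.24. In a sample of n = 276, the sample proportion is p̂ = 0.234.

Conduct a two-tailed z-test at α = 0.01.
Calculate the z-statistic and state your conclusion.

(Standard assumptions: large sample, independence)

H₀: p = 0.24, H₁: p ≠ 0.24
Standard error: SE = √(p₀(1-p₀)/n) = √(0.24×0.76/276) = 0.025707
z-statistic: z = (p̂ - p₀)/SE = (0.234 - 0.24)/0.025707 = -0.2334
Critical value: z_0.005 = ±2.576
p-value = 0.8155
Decision: fail to reject H₀ at α = 0.01

Answer: z = -0.2334, fail to reject H₀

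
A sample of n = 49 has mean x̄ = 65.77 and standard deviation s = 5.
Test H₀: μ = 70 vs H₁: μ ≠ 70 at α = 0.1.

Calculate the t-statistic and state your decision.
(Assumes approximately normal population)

Answer: t = -5.9219, reject H₀

Derivation:
df = n - 1 = 48
SE = s/√n = 5/√49 = 0.7143
t = (x̄ - μ₀)/SE = (65.77 - 70)/0.7143 = -5.9219
Critical value: t_{0.05,48} = ±1.677
p-value < 0.0001
Decision: reject H₀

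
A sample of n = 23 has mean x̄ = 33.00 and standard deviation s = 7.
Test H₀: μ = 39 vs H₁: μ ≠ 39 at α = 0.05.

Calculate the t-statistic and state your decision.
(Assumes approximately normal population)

Answer: t = -4.1107, reject H₀

Derivation:
df = n - 1 = 22
SE = s/√n = 7/√23 = 1.4596
t = (x̄ - μ₀)/SE = (33.00 - 39)/1.4596 = -4.1107
Critical value: t_{0.025,22} = ±2.074
p-value ≈ 0.0005
Decision: reject H₀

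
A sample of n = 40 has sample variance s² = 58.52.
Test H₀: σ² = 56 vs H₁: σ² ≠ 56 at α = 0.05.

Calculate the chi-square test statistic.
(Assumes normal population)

Answer: χ² = 40.7550, fail to reject H₀

Derivation:
df = n - 1 = 39
χ² = (n-1)s²/σ₀² = 39×58.52/56 = 40.7550
Critical values: χ²_{0.975,39} = 23.654, χ²_{0.025,39} = 58.120
Rejection region: χ² < 23.654 or χ² > 58.120
Decision: fail to reject H₀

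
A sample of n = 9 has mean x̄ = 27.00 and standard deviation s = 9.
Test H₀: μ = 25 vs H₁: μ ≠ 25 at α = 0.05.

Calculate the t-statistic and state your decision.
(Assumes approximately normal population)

df = n - 1 = 8
SE = s/√n = 9/√9 = 3.0000
t = (x̄ - μ₀)/SE = (27.00 - 25)/3.0000 = 0.6667
Critical value: t_{0.025,8} = ±2.306
p-value ≈ 0.5237
Decision: fail to reject H₀

Answer: t = 0.6667, fail to reject H₀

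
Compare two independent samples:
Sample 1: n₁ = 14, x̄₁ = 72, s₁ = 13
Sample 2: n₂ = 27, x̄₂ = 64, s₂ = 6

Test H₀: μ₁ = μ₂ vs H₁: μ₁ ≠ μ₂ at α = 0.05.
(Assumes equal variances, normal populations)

Pooled variance: s²_p = [13×13² + 26×6²]/(39) = 80.3333
s_p = 8.9629
SE = s_p×√(1/n₁ + 1/n₂) = 8.9629×√(1/14 + 1/27) = 2.9519
t = (x̄₁ - x̄₂)/SE = (72 - 64)/2.9519 = 2.7101
df = 39, t-critical = ±2.023
Decision: reject H₀

Answer: t = 2.7101, reject H₀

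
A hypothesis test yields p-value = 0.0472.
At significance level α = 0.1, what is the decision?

Answer: reject H₀

Derivation:
Compare p-value to α:
0.0472 < 0.1
Decision: reject H₀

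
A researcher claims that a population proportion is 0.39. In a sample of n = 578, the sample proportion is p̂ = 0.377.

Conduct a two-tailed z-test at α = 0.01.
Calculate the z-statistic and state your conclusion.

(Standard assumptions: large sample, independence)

H₀: p = 0.39, H₁: p ≠ 0.39
Standard error: SE = √(p₀(1-p₀)/n) = √(0.39×0.61/578) = 0.020288
z-statistic: z = (p̂ - p₀)/SE = (0.377 - 0.39)/0.020288 = -0.6408
Critical value: z_0.005 = ±2.576
p-value = 0.5217
Decision: fail to reject H₀ at α = 0.01

Answer: z = -0.6408, fail to reject H₀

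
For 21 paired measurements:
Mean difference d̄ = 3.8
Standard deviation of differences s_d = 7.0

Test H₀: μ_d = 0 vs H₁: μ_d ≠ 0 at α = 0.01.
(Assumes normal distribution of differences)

Answer: t = 2.4877, fail to reject H₀

Derivation:
df = n - 1 = 20
SE = s_d/√n = 7.0/√21 = 1.5275
t = d̄/SE = 3.8/1.5275 = 2.4877
Critical value: t_{0.005,20} = ±2.845
p-value ≈ 0.0218
Decision: fail to reject H₀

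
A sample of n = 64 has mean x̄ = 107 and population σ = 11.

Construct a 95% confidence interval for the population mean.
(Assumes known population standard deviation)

Confidence level: 95%, α = 0.05
z_0.025 = 1.960
SE = σ/√n = 11/√64 = 1.3750
Margin of error = 1.960 × 1.3750 = 2.6950
CI: x̄ ± margin = 107 ± 2.6950
CI: (104.3050, 109.6950)

Answer: (104.3050, 109.6950)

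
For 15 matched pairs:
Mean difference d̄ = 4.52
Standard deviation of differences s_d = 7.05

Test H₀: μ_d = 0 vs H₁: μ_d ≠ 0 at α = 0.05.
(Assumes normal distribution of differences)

df = n - 1 = 14
SE = s_d/√n = 7.05/√15 = 1.8203
t = d̄/SE = 4.52/1.8203 = 2.4831
Critical value: t_{0.025,14} = ±2.145
p-value ≈ 0.0263
Decision: reject H₀

Answer: t = 2.4831, reject H₀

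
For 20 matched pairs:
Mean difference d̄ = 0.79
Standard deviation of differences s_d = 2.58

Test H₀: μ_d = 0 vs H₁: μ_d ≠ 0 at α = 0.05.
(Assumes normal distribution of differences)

df = n - 1 = 19
SE = s_d/√n = 2.58/√20 = 0.5769
t = d̄/SE = 0.79/0.5769 = 1.3694
Critical value: t_{0.025,19} = ±2.093
p-value ≈ 0.1868
Decision: fail to reject H₀

Answer: t = 1.3694, fail to reject H₀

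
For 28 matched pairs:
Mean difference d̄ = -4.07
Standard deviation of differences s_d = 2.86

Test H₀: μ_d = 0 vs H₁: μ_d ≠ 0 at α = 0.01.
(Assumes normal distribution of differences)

Answer: t = -7.5301, reject H₀

Derivation:
df = n - 1 = 27
SE = s_d/√n = 2.86/√28 = 0.5405
t = d̄/SE = -4.07/0.5405 = -7.5301
Critical value: t_{0.005,27} = ±2.771
p-value < 0.0001
Decision: reject H₀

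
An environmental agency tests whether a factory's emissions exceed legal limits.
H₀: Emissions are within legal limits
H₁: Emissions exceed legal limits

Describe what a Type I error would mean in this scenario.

Answer: Citing a compliant factory for excess emissions

Derivation:
Type I error (α): Rejecting H₀ when H₀ is true
Type II error (β): Failing to reject H₀ when H₁ is true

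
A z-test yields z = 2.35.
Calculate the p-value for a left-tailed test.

Answer: p-value ≈ 0.9906

Derivation:
For z = 2.35:
p = P(Z < 2.35) = Φ(2.35) = 0.9906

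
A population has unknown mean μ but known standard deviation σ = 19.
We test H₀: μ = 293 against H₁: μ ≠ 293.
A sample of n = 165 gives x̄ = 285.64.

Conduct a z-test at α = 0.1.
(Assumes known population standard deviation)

Standard error: SE = σ/√n = 19/√165 = 1.4791
z-statistic: z = (x̄ - μ₀)/SE = (285.64 - 293)/1.4791 = -4.9760
Critical value: ±1.645
p-value < 0.0001
Decision: reject H₀

Answer: z = -4.9760, reject H₀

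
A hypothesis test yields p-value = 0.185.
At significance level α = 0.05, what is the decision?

Compare p-value to α:
0.185 ≥ 0.05
Decision: fail to reject H₀

Answer: fail to reject H₀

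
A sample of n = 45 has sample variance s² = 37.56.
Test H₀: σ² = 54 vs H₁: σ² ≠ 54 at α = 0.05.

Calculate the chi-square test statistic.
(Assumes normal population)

Answer: χ² = 30.6044, fail to reject H₀

Derivation:
df = n - 1 = 44
χ² = (n-1)s²/σ₀² = 44×37.56/54 = 30.6044
Critical values: χ²_{0.975,44} = 27.575, χ²_{0.025,44} = 64.201
Rejection region: χ² < 27.575 or χ² > 64.201
Decision: fail to reject H₀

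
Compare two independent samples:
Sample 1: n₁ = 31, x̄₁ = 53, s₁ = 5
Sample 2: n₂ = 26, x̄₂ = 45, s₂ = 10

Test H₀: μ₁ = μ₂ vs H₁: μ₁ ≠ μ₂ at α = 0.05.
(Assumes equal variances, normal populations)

Pooled variance: s²_p = [30×5² + 25×10²]/(55) = 59.0909
s_p = 7.6871
SE = s_p×√(1/n₁ + 1/n₂) = 7.6871×√(1/31 + 1/26) = 2.0442
t = (x̄₁ - x̄₂)/SE = (53 - 45)/2.0442 = 3.9135
df = 55, t-critical = ±2.004
Decision: reject H₀

Answer: t = 3.9135, reject H₀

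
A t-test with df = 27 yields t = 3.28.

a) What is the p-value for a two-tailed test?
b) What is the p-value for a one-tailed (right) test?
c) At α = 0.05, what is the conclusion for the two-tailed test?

Answer: a) 0.0029, b) 0.0014, c) reject H₀

Derivation:
Using t-distribution with df = 27:
a) Two-tailed: p = 2×P(T > 3.28) = 0.0029
b) One-tailed: p = P(T > 3.28) = 0.0014
c) 0.0029 < 0.05, reject H₀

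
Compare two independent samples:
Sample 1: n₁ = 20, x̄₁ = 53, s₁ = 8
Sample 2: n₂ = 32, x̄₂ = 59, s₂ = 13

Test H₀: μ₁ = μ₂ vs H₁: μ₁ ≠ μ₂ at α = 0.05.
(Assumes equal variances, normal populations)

Pooled variance: s²_p = [19×8² + 31×13²]/(50) = 129.1000
s_p = 11.3622
SE = s_p×√(1/n₁ + 1/n₂) = 11.3622×√(1/20 + 1/32) = 3.2387
t = (x̄₁ - x̄₂)/SE = (53 - 59)/3.2387 = -1.8526
df = 50, t-critical = ±2.009
Decision: fail to reject H₀

Answer: t = -1.8526, fail to reject H₀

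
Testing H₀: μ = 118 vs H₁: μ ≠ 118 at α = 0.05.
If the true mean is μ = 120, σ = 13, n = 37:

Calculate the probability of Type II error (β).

Answer: β ≈ 0.8452

Derivation:
SE = σ/√n = 13/√37 = 2.1372
Critical values: μ₀ ± z_0.025×SE = 118 ± 1.960×2.1372
Acceptance region: (113.8111, 122.1889)
Under H₁ (μ = 120): z_high = (122.1889 - 120)/2.1372 = 1.0242, z_low = (113.8111 - 120)/2.1372 = -2.8958
β = P(not reject | H₁) = Φ(1.0242) - Φ(-2.8958) ≈ 0.8452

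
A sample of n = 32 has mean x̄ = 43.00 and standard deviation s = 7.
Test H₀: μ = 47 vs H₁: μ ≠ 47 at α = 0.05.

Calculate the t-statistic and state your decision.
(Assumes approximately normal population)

df = n - 1 = 31
SE = s/√n = 7/√32 = 1.2374
t = (x̄ - μ₀)/SE = (43.00 - 47)/1.2374 = -3.2326
Critical value: t_{0.025,31} = ±2.040
p-value ≈ 0.0029
Decision: reject H₀

Answer: t = -3.2326, reject H₀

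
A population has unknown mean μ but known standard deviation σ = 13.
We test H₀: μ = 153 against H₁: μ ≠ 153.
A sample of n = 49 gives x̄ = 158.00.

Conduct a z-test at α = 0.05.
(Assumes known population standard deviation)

Standard error: SE = σ/√n = 13/√49 = 1.8571
z-statistic: z = (x̄ - μ₀)/SE = (158.00 - 153)/1.8571 = 2.6924
Critical value: ±1.960
p-value = 0.0071
Decision: reject H₀

Answer: z = 2.6924, reject H₀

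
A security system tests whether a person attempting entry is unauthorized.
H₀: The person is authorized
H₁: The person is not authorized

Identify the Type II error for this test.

Answer: Granting entry to an unauthorized person

Derivation:
A Type I error (probability α) occurs when we reject a true H₀.
A Type II error (probability β) occurs when we fail to reject a false H₀.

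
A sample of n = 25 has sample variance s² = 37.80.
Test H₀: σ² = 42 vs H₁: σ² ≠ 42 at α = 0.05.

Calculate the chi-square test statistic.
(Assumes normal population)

df = n - 1 = 24
χ² = (n-1)s²/σ₀² = 24×37.80/42 = 21.6000
Critical values: χ²_{0.975,24} = 12.401, χ²_{0.025,24} = 39.364
Rejection region: χ² < 12.401 or χ² > 39.364
Decision: fail to reject H₀

Answer: χ² = 21.6000, fail to reject H₀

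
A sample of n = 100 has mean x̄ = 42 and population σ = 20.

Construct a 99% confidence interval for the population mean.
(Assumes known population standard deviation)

Confidence level: 99%, α = 0.01
z_0.005 = 2.576
SE = σ/√n = 20/√100 = 2.0000
Margin of error = 2.576 × 2.0000 = 5.1520
CI: x̄ ± margin = 42 ± 5.1520
CI: (36.8480, 47.1520)

Answer: (36.8480, 47.1520)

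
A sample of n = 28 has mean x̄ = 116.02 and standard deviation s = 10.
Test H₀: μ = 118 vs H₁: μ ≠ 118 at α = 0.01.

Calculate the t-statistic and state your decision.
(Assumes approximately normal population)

Answer: t = -1.0477, fail to reject H₀

Derivation:
df = n - 1 = 27
SE = s/√n = 10/√28 = 1.8898
t = (x̄ - μ₀)/SE = (116.02 - 118)/1.8898 = -1.0477
Critical value: t_{0.005,27} = ±2.771
p-value ≈ 0.3041
Decision: fail to reject H₀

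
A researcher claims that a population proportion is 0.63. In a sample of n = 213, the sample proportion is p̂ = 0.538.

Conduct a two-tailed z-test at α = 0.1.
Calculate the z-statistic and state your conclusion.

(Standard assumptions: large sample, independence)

Answer: z = -2.7811, reject H₀

Derivation:
H₀: p = 0.63, H₁: p ≠ 0.63
Standard error: SE = √(p₀(1-p₀)/n) = √(0.63×0.37/213) = 0.033081
z-statistic: z = (p̂ - p₀)/SE = (0.538 - 0.63)/0.033081 = -2.7811
Critical value: z_0.05 = ±1.645
p-value = 0.0054
Decision: reject H₀ at α = 0.1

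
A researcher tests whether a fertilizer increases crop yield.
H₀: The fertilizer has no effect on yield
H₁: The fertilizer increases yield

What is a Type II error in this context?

Answer: Failing to recommend an effective fertilizer

Derivation:
Type I error: rejecting H₀ when it is actually true (false positive).
Type II error: failing to reject H₀ when H₁ is actually true (false negative).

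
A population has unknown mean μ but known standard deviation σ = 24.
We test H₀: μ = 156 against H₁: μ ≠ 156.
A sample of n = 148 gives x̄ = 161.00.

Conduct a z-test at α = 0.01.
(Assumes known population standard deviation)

Standard error: SE = σ/√n = 24/√148 = 1.9728
z-statistic: z = (x̄ - μ₀)/SE = (161.00 - 156)/1.9728 = 2.5345
Critical value: ±2.576
p-value = 0.0113
Decision: fail to reject H₀

Answer: z = 2.5345, fail to reject H₀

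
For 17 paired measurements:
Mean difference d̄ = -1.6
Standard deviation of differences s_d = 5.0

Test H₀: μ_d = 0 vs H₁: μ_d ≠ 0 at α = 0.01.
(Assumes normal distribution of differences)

df = n - 1 = 16
SE = s_d/√n = 5.0/√17 = 1.2127
t = d̄/SE = -1.6/1.2127 = -1.3194
Critical value: t_{0.005,16} = ±2.921
p-value ≈ 0.2056
Decision: fail to reject H₀

Answer: t = -1.3194, fail to reject H₀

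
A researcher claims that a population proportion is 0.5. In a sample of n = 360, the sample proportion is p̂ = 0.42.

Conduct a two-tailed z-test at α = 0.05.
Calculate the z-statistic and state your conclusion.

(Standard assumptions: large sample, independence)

Answer: z = -3.0358, reject H₀

Derivation:
H₀: p = 0.5, H₁: p ≠ 0.5
Standard error: SE = √(p₀(1-p₀)/n) = √(0.5×0.5/360) = 0.026352
z-statistic: z = (p̂ - p₀)/SE = (0.42 - 0.5)/0.026352 = -3.0358
Critical value: z_0.025 = ±1.960
p-value = 0.0024
Decision: reject H₀ at α = 0.05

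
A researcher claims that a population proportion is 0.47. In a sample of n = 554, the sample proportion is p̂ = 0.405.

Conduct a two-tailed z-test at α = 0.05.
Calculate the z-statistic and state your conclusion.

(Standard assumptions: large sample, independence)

H₀: p = 0.47, H₁: p ≠ 0.47
Standard error: SE = √(p₀(1-p₀)/n) = √(0.47×0.53/554) = 0.021205
z-statistic: z = (p̂ - p₀)/SE = (0.405 - 0.47)/0.021205 = -3.0653
Critical value: z_0.025 = ±1.960
p-value = 0.0022
Decision: reject H₀ at α = 0.05

Answer: z = -3.0653, reject H₀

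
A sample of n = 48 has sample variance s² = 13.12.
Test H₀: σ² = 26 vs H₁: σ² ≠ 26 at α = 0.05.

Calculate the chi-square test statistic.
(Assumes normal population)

Answer: χ² = 23.7169, reject H₀

Derivation:
df = n - 1 = 47
χ² = (n-1)s²/σ₀² = 47×13.12/26 = 23.7169
Critical values: χ²_{0.975,47} = 29.956, χ²_{0.025,47} = 67.821
Rejection region: χ² < 29.956 or χ² > 67.821
Decision: reject H₀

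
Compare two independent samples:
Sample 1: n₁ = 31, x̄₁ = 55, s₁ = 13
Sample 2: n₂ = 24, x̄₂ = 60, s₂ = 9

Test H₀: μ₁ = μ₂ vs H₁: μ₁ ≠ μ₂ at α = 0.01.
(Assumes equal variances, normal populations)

Answer: t = -1.6079, fail to reject H₀

Derivation:
Pooled variance: s²_p = [30×13² + 23×9²]/(53) = 130.8113
s_p = 11.4373
SE = s_p×√(1/n₁ + 1/n₂) = 11.4373×√(1/31 + 1/24) = 3.1097
t = (x̄₁ - x̄₂)/SE = (55 - 60)/3.1097 = -1.6079
df = 53, t-critical = ±2.672
Decision: fail to reject H₀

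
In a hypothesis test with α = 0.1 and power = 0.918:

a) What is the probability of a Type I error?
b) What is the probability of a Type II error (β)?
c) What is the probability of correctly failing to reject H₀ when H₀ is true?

Answer: a) 0.1, b) 0.082, c) 0.9

Derivation:
a) Type I error probability = α = 0.1
b) Power = P(reject H₀ | H₁ true) = 1 - β = 0.918, so Type II error probability = β = 1 - Power = 0.082
c) P(fail to reject H₀ | H₀ true) = 1 - α = 0.9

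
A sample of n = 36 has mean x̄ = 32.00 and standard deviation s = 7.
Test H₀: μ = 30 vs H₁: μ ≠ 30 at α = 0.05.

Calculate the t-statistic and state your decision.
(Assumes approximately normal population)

df = n - 1 = 35
SE = s/√n = 7/√36 = 1.1667
t = (x̄ - μ₀)/SE = (32.00 - 30)/1.1667 = 1.7142
Critical value: t_{0.025,35} = ±2.030
p-value ≈ 0.0953
Decision: fail to reject H₀

Answer: t = 1.7142, fail to reject H₀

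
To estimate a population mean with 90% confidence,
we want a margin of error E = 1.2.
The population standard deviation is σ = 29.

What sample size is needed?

z_0.05 = 1.645
n = (z×σ/E)² = (1.645×29/1.2)²
n = 1580.3938
Round up: n = 1581

Answer: n = 1581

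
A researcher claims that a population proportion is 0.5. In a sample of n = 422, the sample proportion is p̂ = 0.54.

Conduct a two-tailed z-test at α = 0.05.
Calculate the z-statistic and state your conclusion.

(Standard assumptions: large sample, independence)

Answer: z = 1.6434, fail to reject H₀

Derivation:
H₀: p = 0.5, H₁: p ≠ 0.5
Standard error: SE = √(p₀(1-p₀)/n) = √(0.5×0.5/422) = 0.024340
z-statistic: z = (p̂ - p₀)/SE = (0.54 - 0.5)/0.024340 = 1.6434
Critical value: z_0.025 = ±1.960
p-value = 0.1003
Decision: fail to reject H₀ at α = 0.05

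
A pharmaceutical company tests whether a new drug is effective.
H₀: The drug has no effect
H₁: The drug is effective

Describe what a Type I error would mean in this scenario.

Type I error (α): Rejecting H₀ when H₀ is true
Type II error (β): Failing to reject H₀ when H₁ is true

Answer: Concluding the drug is effective when it actually has no effect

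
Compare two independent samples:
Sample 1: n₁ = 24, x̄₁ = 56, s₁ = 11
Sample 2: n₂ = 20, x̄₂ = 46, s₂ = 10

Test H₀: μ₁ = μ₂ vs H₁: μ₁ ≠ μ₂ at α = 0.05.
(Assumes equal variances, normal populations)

Answer: t = 3.1279, reject H₀

Derivation:
Pooled variance: s²_p = [23×11² + 19×10²]/(42) = 111.5000
s_p = 10.5594
SE = s_p×√(1/n₁ + 1/n₂) = 10.5594×√(1/24 + 1/20) = 3.1970
t = (x̄₁ - x̄₂)/SE = (56 - 46)/3.1970 = 3.1279
df = 42, t-critical = ±2.018
Decision: reject H₀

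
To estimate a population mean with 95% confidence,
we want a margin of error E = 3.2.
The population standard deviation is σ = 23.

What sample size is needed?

z_0.025 = 1.960
n = (z×σ/E)² = (1.960×23/3.2)²
n = 198.4577
Round up: n = 199

Answer: n = 199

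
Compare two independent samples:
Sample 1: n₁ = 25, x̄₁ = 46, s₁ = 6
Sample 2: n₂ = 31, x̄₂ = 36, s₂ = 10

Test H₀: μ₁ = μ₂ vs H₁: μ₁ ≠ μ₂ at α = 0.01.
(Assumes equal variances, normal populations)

Pooled variance: s²_p = [24×6² + 30×10²]/(54) = 71.5556
s_p = 8.4591
SE = s_p×√(1/n₁ + 1/n₂) = 8.4591×√(1/25 + 1/31) = 2.2739
t = (x̄₁ - x̄₂)/SE = (46 - 36)/2.2739 = 4.3977
df = 54, t-critical = ±2.670
Decision: reject H₀

Answer: t = 4.3977, reject H₀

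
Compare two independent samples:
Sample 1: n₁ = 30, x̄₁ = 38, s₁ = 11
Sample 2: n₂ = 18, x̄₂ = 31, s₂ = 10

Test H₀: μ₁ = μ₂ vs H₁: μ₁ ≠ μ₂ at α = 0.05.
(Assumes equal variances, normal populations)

Answer: t = 2.2063, reject H₀

Derivation:
Pooled variance: s²_p = [29×11² + 17×10²]/(46) = 113.2391
s_p = 10.6414
SE = s_p×√(1/n₁ + 1/n₂) = 10.6414×√(1/30 + 1/18) = 3.1727
t = (x̄₁ - x̄₂)/SE = (38 - 31)/3.1727 = 2.2063
df = 46, t-critical = ±2.013
Decision: reject H₀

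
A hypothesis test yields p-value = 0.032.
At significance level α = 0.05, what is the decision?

Compare p-value to α:
0.032 < 0.05
Decision: reject H₀

Answer: reject H₀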